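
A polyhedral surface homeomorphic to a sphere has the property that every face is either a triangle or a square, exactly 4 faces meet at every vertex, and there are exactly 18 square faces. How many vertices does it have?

24

Let x be the number of triangles; then F = 18 + x.
Edge–face incidences: 2E = 4·18 + 3·x = 72 + 3x.
Every vertex has degree 4, so 4V = 2E.
Euler: V − E + F = 2 ⇒ (2E)/4 − E + (18 + x) = 2.
Multiply by 8: 2·(2E) − 4·(2E) + 8·(18 + x) = 16, i.e. 144 + 8x − 2·(72 + 3x) = 16.
Collecting terms: 2x = 16, so x = 8.
Then 2E = 72 + 3·8 = 96, so E = 48, V = 2E/4 = 24, F = 18 + 8 = 26.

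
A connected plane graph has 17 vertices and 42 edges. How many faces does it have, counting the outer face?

27

Euler's formula for a connected plane graph: V − E + F = 2, so F = 2 − 17 + 42 = 27.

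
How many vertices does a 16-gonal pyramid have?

A pyramid on an n-gon base has one n-gon and n triangles: V = 16 + 1 = 17, E = 2·16 = 32, F = 16 + 1 = 17.
Check: V − E + F = 17 − 32 + 17 = 2.

17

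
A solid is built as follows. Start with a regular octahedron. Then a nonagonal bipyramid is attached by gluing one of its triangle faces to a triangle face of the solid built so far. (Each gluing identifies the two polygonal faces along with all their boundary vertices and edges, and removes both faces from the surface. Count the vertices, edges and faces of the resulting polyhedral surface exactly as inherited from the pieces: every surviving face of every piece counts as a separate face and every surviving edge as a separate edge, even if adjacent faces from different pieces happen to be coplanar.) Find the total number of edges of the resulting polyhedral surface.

36

A regular octahedron: V=6, E=12, F=8.
Attach a nonagonal bipyramid (V=11, E=27, F=18) along a 3-gon: merge 3 vertices and 3 edges, delete both glued faces → V=14, E=36, F=24.
Check: V − E + F = 14 − 36 + 24 = 2.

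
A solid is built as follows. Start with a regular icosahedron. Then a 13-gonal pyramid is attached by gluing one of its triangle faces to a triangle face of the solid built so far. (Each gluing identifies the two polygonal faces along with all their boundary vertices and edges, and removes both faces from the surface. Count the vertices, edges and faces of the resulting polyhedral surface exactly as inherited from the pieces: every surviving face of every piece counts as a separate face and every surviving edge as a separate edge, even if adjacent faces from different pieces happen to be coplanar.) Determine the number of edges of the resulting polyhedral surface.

A regular icosahedron: V=12, E=30, F=20.
Attach a 13-gonal pyramid (V=14, E=26, F=14) along a 3-gon: merge 3 vertices and 3 edges, delete both glued faces → V=23, E=53, F=32.
Check: V − E + F = 23 − 53 + 32 = 2.

53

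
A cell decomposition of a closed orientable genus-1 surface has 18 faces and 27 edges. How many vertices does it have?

For a closed orientable surface of genus 1, χ = 2 − 2·1 = 0.
V = 0 + E − F = 0 + 27 − 18 = 9.

9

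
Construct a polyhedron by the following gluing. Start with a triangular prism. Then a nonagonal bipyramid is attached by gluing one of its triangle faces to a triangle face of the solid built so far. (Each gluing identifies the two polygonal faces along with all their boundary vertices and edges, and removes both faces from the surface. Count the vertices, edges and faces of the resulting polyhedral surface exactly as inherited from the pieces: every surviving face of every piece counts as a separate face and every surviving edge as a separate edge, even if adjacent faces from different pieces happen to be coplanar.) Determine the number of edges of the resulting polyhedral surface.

33

A triangular prism: V=6, E=9, F=5.
Attach a nonagonal bipyramid (V=11, E=27, F=18) along a 3-gon: merge 3 vertices and 3 edges, delete both glued faces → V=14, E=33, F=21.
Check: V − E + F = 14 − 33 + 21 = 2.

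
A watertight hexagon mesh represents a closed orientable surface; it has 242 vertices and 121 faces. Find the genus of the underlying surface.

1

Every face is a hexagon, so 2E = 6·121 = 726, giving E = 363.
χ = V − E + F = 242 − 363 + 121 = 0.
For a closed orientable surface χ = 2 − 2g, so g = (2 − (0))/2 = 1.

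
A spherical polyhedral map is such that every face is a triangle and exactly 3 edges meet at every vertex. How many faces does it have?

4

Each face has 3 edges and each edge borders two faces, so 2E = 3F.
Each vertex has degree 3, so 3V = 2E and hence V = 3F/3.
Euler: V − E + F = 2 ⇒ (3F/3) − (3F/2) + F = 2.
Multiply by 6: (6 − 9 + 6)F = 12, i.e. 3F = 12.
So F = 4, E = 3·4/2 = 6, V = 3·4/3 = 4.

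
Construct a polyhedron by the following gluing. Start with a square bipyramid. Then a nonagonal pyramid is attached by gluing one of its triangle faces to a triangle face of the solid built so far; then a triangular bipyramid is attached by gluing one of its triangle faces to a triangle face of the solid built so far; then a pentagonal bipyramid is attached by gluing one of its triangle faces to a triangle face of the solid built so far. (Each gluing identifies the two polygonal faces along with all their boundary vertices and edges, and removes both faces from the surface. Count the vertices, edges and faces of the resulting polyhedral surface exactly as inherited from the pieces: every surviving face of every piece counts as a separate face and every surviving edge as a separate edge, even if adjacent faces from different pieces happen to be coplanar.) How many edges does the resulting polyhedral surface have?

45

A square bipyramid: V=6, E=12, F=8.
Attach a nonagonal pyramid (V=10, E=18, F=10) along a 3-gon: merge 3 vertices and 3 edges, delete both glued faces → V=13, E=27, F=16.
Attach a triangular bipyramid (V=5, E=9, F=6) along a 3-gon: merge 3 vertices and 3 edges, delete both glued faces → V=15, E=33, F=20.
Attach a pentagonal bipyramid (V=7, E=15, F=10) along a 3-gon: merge 3 vertices and 3 edges, delete both glued faces → V=19, E=45, F=28.
Check: V − E + F = 19 − 45 + 28 = 2.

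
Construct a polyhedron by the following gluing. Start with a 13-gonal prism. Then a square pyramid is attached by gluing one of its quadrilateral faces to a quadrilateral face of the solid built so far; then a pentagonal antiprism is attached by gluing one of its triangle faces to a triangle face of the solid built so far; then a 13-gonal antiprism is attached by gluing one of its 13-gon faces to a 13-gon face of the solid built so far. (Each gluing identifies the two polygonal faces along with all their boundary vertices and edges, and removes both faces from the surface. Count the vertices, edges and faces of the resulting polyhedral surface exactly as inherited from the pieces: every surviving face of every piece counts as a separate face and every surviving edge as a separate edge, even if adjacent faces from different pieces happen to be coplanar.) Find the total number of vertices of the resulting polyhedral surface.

47

A 13-gonal prism: V=26, E=39, F=15.
Attach a square pyramid (V=5, E=8, F=5) along a 4-gon: merge 4 vertices and 4 edges, delete both glued faces → V=27, E=43, F=18.
Attach a pentagonal antiprism (V=10, E=20, F=12) along a 3-gon: merge 3 vertices and 3 edges, delete both glued faces → V=34, E=60, F=28.
Attach a 13-gonal antiprism (V=26, E=52, F=28) along a 13-gon: merge 13 vertices and 13 edges, delete both glued faces → V=47, E=99, F=54.
Check: V − E + F = 47 − 99 + 54 = 2.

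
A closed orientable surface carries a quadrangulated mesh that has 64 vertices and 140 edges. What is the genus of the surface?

4

Every face is a square and each edge borders two faces, so 4F = 2·140, giving F = 70.
χ = V − E + F = 64 − 140 + 70 = -6.
For a closed orientable surface χ = 2 − 2g, so g = (2 − (-6))/2 = 4.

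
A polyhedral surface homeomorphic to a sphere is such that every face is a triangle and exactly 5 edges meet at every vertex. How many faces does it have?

20

Each face has 3 edges and each edge borders two faces, so 2E = 3F.
Each vertex has degree 5, so 5V = 2E and hence V = 3F/5.
Euler: V − E + F = 2 ⇒ (3F/5) − (3F/2) + F = 2.
Multiply by 10: (6 − 15 + 10)F = 20, i.e. 1F = 20.
So F = 20, E = 3·20/2 = 30, V = 3·20/5 = 12.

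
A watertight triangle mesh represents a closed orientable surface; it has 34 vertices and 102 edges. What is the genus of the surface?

Every face is a triangle and each edge borders two faces, so 3F = 2·102, giving F = 68.
χ = V − E + F = 34 − 102 + 68 = 0.
For a closed orientable surface χ = 2 − 2g, so g = (2 − (0))/2 = 1.

1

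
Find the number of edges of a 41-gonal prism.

123

A prism on an n-gon has two n-gon bases and n rectangular sides: V = 2·41 = 82, E = 3·41 = 123, F = 41 + 2 = 43.
Check: V − E + F = 82 − 123 + 43 = 2.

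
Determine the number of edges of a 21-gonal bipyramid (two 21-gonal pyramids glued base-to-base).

63

A bipyramid over an n-gon has 2n triangular faces and n + 2 vertices: V = 21 + 2 = 23, E = 3·21 = 63, F = 2·21 = 42.
Check: V − E + F = 23 − 63 + 42 = 2.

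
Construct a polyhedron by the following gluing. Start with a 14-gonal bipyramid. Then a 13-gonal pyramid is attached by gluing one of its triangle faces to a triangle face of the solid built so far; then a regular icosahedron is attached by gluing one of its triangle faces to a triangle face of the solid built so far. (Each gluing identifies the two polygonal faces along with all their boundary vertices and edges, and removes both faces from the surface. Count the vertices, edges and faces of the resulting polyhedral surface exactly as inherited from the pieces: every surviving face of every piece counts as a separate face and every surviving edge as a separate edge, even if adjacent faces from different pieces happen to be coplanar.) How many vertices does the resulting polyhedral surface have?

A 14-gonal bipyramid: V=16, E=42, F=28.
Attach a 13-gonal pyramid (V=14, E=26, F=14) along a 3-gon: merge 3 vertices and 3 edges, delete both glued faces → V=27, E=65, F=40.
Attach a regular icosahedron (V=12, E=30, F=20) along a 3-gon: merge 3 vertices and 3 edges, delete both glued faces → V=36, E=92, F=58.
Check: V − E + F = 36 − 92 + 58 = 2.

36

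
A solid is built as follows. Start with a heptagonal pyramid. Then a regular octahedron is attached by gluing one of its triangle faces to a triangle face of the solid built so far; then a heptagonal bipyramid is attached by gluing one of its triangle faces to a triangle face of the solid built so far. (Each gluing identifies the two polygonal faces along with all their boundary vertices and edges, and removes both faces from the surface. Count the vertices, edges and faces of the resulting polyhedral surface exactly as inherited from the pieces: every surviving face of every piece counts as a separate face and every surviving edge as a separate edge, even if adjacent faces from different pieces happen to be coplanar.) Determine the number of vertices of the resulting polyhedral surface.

A heptagonal pyramid: V=8, E=14, F=8.
Attach a regular octahedron (V=6, E=12, F=8) along a 3-gon: merge 3 vertices and 3 edges, delete both glued faces → V=11, E=23, F=14.
Attach a heptagonal bipyramid (V=9, E=21, F=14) along a 3-gon: merge 3 vertices and 3 edges, delete both glued faces → V=17, E=41, F=26.
Check: V − E + F = 17 − 41 + 26 = 2.

17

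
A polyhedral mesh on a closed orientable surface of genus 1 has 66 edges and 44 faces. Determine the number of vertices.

22

For a closed orientable surface of genus 1, χ = 2 − 2·1 = 0.
V = 0 + E − F = 0 + 66 − 44 = 22.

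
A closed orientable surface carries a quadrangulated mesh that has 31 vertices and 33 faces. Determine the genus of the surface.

Every face is a square, so 2E = 4·33 = 132, giving E = 66.
χ = V − E + F = 31 − 66 + 33 = -2.
For a closed orientable surface χ = 2 − 2g, so g = (2 − (-2))/2 = 2.

2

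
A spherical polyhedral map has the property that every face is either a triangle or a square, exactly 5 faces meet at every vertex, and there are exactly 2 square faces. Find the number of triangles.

Let x be the number of triangles; then F = 2 + x.
Edge–face incidences: 2E = 4·2 + 3·x = 8 + 3x.
Every vertex has degree 5, so 5V = 2E.
Euler: V − E + F = 2 ⇒ (2E)/5 − E + (2 + x) = 2.
Multiply by 10: 2·(2E) − 5·(2E) + 10·(2 + x) = 20, i.e. 20 + 10x − 3·(8 + 3x) = 20.
Collecting terms: x − 4 = 20, so x = 24.
Then 2E = 8 + 3·24 = 80, so E = 40, V = 2E/5 = 16, F = 2 + 24 = 26.

24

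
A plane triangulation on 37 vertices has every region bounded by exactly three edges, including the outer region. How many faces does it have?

In a plane triangulation 3F = 2E and V − E + F = 2, so F = 2V − 4 = 2·37 − 4 = 70.

70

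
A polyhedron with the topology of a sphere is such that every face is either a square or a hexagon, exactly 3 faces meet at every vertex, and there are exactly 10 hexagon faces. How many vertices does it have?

28

Let x be the number of squares; then F = 10 + x.
Edge–face incidences: 2E = 6·10 + 4·x = 60 + 4x.
Every vertex has degree 3, so 3V = 2E.
Euler: V − E + F = 2 ⇒ (2E)/3 − E + (10 + x) = 2.
Multiply by 6: 2·(2E) − 3·(2E) + 6·(10 + x) = 12, i.e. 60 + 6x − (60 + 4x) = 12.
Collecting terms: 2x = 12, so x = 6.
Then 2E = 60 + 4·6 = 84, so E = 42, V = 2E/3 = 28, F = 10 + 6 = 16.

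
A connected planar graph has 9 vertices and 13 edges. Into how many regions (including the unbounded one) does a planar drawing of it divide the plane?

Euler's formula for a connected plane graph: V − E + F = 2, so F = 2 − 9 + 13 = 6.

6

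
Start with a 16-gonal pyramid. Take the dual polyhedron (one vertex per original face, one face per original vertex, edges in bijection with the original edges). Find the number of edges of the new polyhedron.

32

The base solid has V = 17, E = 32, F = 17.
The dual swaps V and F and preserves E: V′ = F = 17, E′ = E = 32, F′ = V = 17.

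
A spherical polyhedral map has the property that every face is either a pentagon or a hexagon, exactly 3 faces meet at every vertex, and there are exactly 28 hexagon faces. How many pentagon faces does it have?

12

Let x be the number of pentagons; then F = 28 + x.
Edge–face incidences: 2E = 6·28 + 5·x = 168 + 5x.
Every vertex has degree 3, so 3V = 2E.
Euler: V − E + F = 2 ⇒ (2E)/3 − E + (28 + x) = 2.
Multiply by 6: 2·(2E) − 3·(2E) + 6·(28 + x) = 12, i.e. 168 + 6x − (168 + 5x) = 12.
Collecting terms: x = 12.
Then 2E = 168 + 5·12 = 228, so E = 114, V = 2E/3 = 76, F = 28 + 12 = 40.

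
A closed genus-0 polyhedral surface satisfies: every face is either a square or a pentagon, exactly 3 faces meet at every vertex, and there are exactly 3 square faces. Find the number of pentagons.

6

Let x be the number of pentagons; then F = 3 + x.
Edge–face incidences: 2E = 4·3 + 5·x = 12 + 5x.
Every vertex has degree 3, so 3V = 2E.
Euler: V − E + F = 2 ⇒ (2E)/3 − E + (3 + x) = 2.
Multiply by 6: 2·(2E) − 3·(2E) + 6·(3 + x) = 12, i.e. 18 + 6x − (12 + 5x) = 12.
Collecting terms: x + 6 = 12, so x = 6.
Then 2E = 12 + 5·6 = 42, so E = 21, V = 2E/3 = 14, F = 3 + 6 = 9.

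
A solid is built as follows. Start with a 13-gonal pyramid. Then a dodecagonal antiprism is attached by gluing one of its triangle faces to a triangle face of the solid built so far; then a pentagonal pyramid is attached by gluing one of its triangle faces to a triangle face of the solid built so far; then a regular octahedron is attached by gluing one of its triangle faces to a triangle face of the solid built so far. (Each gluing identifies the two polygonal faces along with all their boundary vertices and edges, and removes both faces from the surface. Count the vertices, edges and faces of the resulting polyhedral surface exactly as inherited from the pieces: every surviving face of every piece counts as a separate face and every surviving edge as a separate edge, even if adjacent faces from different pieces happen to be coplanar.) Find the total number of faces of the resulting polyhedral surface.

48

A 13-gonal pyramid: V=14, E=26, F=14.
Attach a dodecagonal antiprism (V=24, E=48, F=26) along a 3-gon: merge 3 vertices and 3 edges, delete both glued faces → V=35, E=71, F=38.
Attach a pentagonal pyramid (V=6, E=10, F=6) along a 3-gon: merge 3 vertices and 3 edges, delete both glued faces → V=38, E=78, F=42.
Attach a regular octahedron (V=6, E=12, F=8) along a 3-gon: merge 3 vertices and 3 edges, delete both glued faces → V=41, E=87, F=48.
Check: V − E + F = 41 − 87 + 48 = 2.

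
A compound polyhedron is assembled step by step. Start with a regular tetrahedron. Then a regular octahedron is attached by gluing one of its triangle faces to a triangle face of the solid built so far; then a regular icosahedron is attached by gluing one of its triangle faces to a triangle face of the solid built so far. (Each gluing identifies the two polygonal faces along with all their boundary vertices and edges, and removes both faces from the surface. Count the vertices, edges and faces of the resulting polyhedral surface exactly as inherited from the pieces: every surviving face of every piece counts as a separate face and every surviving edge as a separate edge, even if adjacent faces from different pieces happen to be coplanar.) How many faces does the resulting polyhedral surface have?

28

A regular tetrahedron: V=4, E=6, F=4.
Attach a regular octahedron (V=6, E=12, F=8) along a 3-gon: merge 3 vertices and 3 edges, delete both glued faces → V=7, E=15, F=10.
Attach a regular icosahedron (V=12, E=30, F=20) along a 3-gon: merge 3 vertices and 3 edges, delete both glued faces → V=16, E=42, F=28.
Check: V − E + F = 16 − 42 + 28 = 2.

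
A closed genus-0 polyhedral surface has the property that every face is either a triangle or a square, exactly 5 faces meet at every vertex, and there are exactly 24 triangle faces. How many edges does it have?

40

Let x be the number of squares; then F = 24 + x.
Edge–face incidences: 2E = 3·24 + 4·x = 72 + 4x.
Every vertex has degree 5, so 5V = 2E.
Euler: V − E + F = 2 ⇒ (2E)/5 − E + (24 + x) = 2.
Multiply by 10: 2·(2E) − 5·(2E) + 10·(24 + x) = 20, i.e. 240 + 10x − 3·(72 + 4x) = 20.
Collecting terms: −2x + 24 = 20, so −2x = −4, so x = 2.
Then 2E = 72 + 4·2 = 80, so E = 40, V = 2E/5 = 16, F = 24 + 2 = 26.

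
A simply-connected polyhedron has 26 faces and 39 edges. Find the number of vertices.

Here V − E + F = 2.
V = 2 + E − F = 2 + 39 − 26 = 15.

15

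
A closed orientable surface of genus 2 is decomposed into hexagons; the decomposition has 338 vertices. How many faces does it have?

170

χ = 2 − 2·2 = -2, and every face is a hexagon so 6F = 2E.
V − E + F = -2 with E = 6F/2 gives 338 − (6/2 − 1)·F = -2, so F = 170 and E = 510.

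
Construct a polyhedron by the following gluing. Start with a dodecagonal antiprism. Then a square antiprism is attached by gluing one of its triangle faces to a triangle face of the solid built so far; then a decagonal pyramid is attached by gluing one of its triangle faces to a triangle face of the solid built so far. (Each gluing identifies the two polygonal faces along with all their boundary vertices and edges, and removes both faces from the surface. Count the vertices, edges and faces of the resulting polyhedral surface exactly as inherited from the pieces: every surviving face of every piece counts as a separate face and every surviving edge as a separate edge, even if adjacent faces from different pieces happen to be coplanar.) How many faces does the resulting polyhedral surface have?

43

A dodecagonal antiprism: V=24, E=48, F=26.
Attach a square antiprism (V=8, E=16, F=10) along a 3-gon: merge 3 vertices and 3 edges, delete both glued faces → V=29, E=61, F=34.
Attach a decagonal pyramid (V=11, E=20, F=11) along a 3-gon: merge 3 vertices and 3 edges, delete both glued faces → V=37, E=78, F=43.
Check: V − E + F = 37 − 78 + 43 = 2.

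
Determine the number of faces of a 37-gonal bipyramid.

A bipyramid over an n-gon has 2n triangular faces and n + 2 vertices: V = 37 + 2 = 39, E = 3·37 = 111, F = 2·37 = 74.

74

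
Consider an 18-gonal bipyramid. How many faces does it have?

36

A bipyramid over an n-gon has 2n triangular faces and n + 2 vertices: V = 18 + 2 = 20, E = 3·18 = 54, F = 2·18 = 36.
Check: V − E + F = 20 − 54 + 36 = 2.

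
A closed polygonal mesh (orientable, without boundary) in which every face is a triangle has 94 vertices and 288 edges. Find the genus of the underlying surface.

Every face is a triangle and each edge borders two faces, so 3F = 2·288, giving F = 192.
χ = V − E + F = 94 − 288 + 192 = -2.
For a closed orientable surface χ = 2 − 2g, so g = (2 − (-2))/2 = 2.

2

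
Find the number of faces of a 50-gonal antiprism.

102

An antiprism on an n-gon has two n-gon caps and 2n triangles: V = 2·50 = 100, E = 4·50 = 200, F = 2·50 + 2 = 102.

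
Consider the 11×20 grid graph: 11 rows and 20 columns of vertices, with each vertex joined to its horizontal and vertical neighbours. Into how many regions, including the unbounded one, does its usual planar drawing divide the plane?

191

The grid has V = 11·20 = 220 vertices and E = 11·19 + 20·10 = 409 edges.
F = 2 − V + E = 2 − 220 + 409 = 191.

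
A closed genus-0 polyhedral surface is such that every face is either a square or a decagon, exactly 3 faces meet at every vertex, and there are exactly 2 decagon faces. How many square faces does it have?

Let x be the number of squares; then F = 2 + x.
Edge–face incidences: 2E = 10·2 + 4·x = 20 + 4x.
Every vertex has degree 3, so 3V = 2E.
Euler: V − E + F = 2 ⇒ (2E)/3 − E + (2 + x) = 2.
Multiply by 6: 2·(2E) − 3·(2E) + 6·(2 + x) = 12, i.e. 12 + 6x − (20 + 4x) = 12.
Collecting terms: 2x − 8 = 12, so 2x = 20, so x = 10.
Then 2E = 20 + 4·10 = 60, so E = 30, V = 2E/3 = 20, F = 2 + 10 = 12.

10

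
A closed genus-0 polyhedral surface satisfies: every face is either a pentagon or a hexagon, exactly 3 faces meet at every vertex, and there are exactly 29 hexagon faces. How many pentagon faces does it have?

12

Let x be the number of pentagons; then F = 29 + x.
Edge–face incidences: 2E = 6·29 + 5·x = 174 + 5x.
Every vertex has degree 3, so 3V = 2E.
Euler: V − E + F = 2 ⇒ (2E)/3 − E + (29 + x) = 2.
Multiply by 6: 2·(2E) − 3·(2E) + 6·(29 + x) = 12, i.e. 174 + 6x − (174 + 5x) = 12.
Collecting terms: x = 12.
Then 2E = 174 + 5·12 = 234, so E = 117, V = 2E/3 = 78, F = 29 + 12 = 41.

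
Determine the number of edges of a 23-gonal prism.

A prism on an n-gon has two n-gon bases and n rectangular sides: V = 2·23 = 46, E = 3·23 = 69, F = 23 + 2 = 25.
Check: V − E + F = 46 − 69 + 25 = 2.

69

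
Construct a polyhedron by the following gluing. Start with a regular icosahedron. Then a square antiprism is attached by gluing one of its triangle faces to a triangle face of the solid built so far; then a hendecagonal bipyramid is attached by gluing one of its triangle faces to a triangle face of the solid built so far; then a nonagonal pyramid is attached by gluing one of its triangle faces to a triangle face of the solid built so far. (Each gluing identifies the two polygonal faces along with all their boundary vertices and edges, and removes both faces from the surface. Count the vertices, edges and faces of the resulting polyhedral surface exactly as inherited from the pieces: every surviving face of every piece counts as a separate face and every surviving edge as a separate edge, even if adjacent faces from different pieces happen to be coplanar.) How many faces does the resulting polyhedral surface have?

A regular icosahedron: V=12, E=30, F=20.
Attach a square antiprism (V=8, E=16, F=10) along a 3-gon: merge 3 vertices and 3 edges, delete both glued faces → V=17, E=43, F=28.
Attach a hendecagonal bipyramid (V=13, E=33, F=22) along a 3-gon: merge 3 vertices and 3 edges, delete both glued faces → V=27, E=73, F=48.
Attach a nonagonal pyramid (V=10, E=18, F=10) along a 3-gon: merge 3 vertices and 3 edges, delete both glued faces → V=34, E=88, F=56.
Check: V − E + F = 34 − 88 + 56 = 2.

56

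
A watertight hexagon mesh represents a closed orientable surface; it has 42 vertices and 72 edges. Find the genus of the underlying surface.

Every face is a hexagon and each edge borders two faces, so 6F = 2·72, giving F = 24.
χ = V − E + F = 42 − 72 + 24 = -6.
For a closed orientable surface χ = 2 − 2g, so g = (2 − (-6))/2 = 4.

4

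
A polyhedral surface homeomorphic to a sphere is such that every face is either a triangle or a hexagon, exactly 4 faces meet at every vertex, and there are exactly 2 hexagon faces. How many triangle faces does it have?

Let x be the number of triangles; then F = 2 + x.
Edge–face incidences: 2E = 6·2 + 3·x = 12 + 3x.
Every vertex has degree 4, so 4V = 2E.
Euler: V − E + F = 2 ⇒ (2E)/4 − E + (2 + x) = 2.
Multiply by 8: 2·(2E) − 4·(2E) + 8·(2 + x) = 16, i.e. 16 + 8x − 2·(12 + 3x) = 16.
Collecting terms: 2x − 8 = 16, so 2x = 24, so x = 12.
Then 2E = 12 + 3·12 = 48, so E = 24, V = 2E/4 = 12, F = 2 + 12 = 14.

12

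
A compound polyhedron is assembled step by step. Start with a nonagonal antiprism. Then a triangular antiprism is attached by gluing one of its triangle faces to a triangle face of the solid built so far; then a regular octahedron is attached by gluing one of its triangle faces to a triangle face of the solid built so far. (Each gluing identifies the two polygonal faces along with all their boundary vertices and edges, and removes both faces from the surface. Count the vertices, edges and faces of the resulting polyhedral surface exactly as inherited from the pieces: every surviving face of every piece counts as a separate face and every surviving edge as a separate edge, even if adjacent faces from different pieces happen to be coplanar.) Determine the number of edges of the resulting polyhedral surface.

54

A nonagonal antiprism: V=18, E=36, F=20.
Attach a triangular antiprism (V=6, E=12, F=8) along a 3-gon: merge 3 vertices and 3 edges, delete both glued faces → V=21, E=45, F=26.
Attach a regular octahedron (V=6, E=12, F=8) along a 3-gon: merge 3 vertices and 3 edges, delete both glued faces → V=24, E=54, F=32.
Check: V − E + F = 24 − 54 + 32 = 2.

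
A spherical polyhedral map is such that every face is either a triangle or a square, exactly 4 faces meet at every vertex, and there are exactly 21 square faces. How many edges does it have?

Let x be the number of triangles; then F = 21 + x.
Edge–face incidences: 2E = 4·21 + 3·x = 84 + 3x.
Every vertex has degree 4, so 4V = 2E.
Euler: V − E + F = 2 ⇒ (2E)/4 − E + (21 + x) = 2.
Multiply by 8: 2·(2E) − 4·(2E) + 8·(21 + x) = 16, i.e. 168 + 8x − 2·(84 + 3x) = 16.
Collecting terms: 2x = 16, so x = 8.
Then 2E = 84 + 3·8 = 108, so E = 54, V = 2E/4 = 27, F = 21 + 8 = 29.

54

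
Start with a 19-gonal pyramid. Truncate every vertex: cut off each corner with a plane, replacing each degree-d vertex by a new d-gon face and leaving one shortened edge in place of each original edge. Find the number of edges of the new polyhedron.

114

The base solid has V = 20, E = 38, F = 20.
Truncation replaces each original edge-end by a new vertex, so V′ = 2E = 76.
Each original edge survives, and each old vertex of degree d contributes d new edges; summing degrees gives Σd = 2E, so E′ = E + 2E = 3E = 114.
Each original face survives and each original vertex becomes one new face: F′ = F + V = 40.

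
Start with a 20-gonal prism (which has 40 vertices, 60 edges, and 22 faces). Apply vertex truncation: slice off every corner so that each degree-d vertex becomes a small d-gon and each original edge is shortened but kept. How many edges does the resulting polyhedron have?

180

Truncation replaces each original edge-end by a new vertex, so V′ = 2E = 120.
Each original edge survives, and each old vertex of degree d contributes d new edges; summing degrees gives Σd = 2E, so E′ = E + 2E = 3E = 180.
Each original face survives and each original vertex becomes one new face: F′ = F + V = 62.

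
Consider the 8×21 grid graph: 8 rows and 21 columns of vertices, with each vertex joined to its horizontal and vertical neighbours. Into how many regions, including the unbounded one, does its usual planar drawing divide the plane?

141

The grid has V = 8·21 = 168 vertices and E = 8·20 + 21·7 = 307 edges.
F = 2 − V + E = 2 − 168 + 307 = 141.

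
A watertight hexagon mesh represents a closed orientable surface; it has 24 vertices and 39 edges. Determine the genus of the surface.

Every face is a hexagon and each edge borders two faces, so 6F = 2·39, giving F = 13.
χ = V − E + F = 24 − 39 + 13 = -2.
For a closed orientable surface χ = 2 − 2g, so g = (2 − (-2))/2 = 2.

2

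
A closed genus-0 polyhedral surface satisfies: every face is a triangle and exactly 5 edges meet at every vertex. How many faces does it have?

20

Each face has 3 edges and each edge borders two faces, so 2E = 3F.
Each vertex has degree 5, so 5V = 2E and hence V = 3F/5.
Euler: V − E + F = 2 ⇒ (3F/5) − (3F/2) + F = 2.
Multiply by 10: (6 − 15 + 10)F = 20, i.e. 1F = 20.
So F = 20, E = 3·20/2 = 30, V = 3·20/5 = 12.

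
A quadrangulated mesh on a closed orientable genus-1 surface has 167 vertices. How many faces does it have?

167

χ = 2 − 2·1 = 0, and every face is a square so 4F = 2E.
V − E + F = 0 with E = 4F/2 gives 167 − (4/2 − 1)·F = 0, so F = 167 and E = 334.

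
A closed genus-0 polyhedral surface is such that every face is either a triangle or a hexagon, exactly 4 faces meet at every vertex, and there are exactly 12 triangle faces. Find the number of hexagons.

2

Let x be the number of hexagons; then F = 12 + x.
Edge–face incidences: 2E = 3·12 + 6·x = 36 + 6x.
Every vertex has degree 4, so 4V = 2E.
Euler: V − E + F = 2 ⇒ (2E)/4 − E + (12 + x) = 2.
Multiply by 8: 2·(2E) − 4·(2E) + 8·(12 + x) = 16, i.e. 96 + 8x − 2·(36 + 6x) = 16.
Collecting terms: −4x + 24 = 16, so −4x = −8, so x = 2.
Then 2E = 36 + 6·2 = 48, so E = 24, V = 2E/4 = 12, F = 12 + 2 = 14.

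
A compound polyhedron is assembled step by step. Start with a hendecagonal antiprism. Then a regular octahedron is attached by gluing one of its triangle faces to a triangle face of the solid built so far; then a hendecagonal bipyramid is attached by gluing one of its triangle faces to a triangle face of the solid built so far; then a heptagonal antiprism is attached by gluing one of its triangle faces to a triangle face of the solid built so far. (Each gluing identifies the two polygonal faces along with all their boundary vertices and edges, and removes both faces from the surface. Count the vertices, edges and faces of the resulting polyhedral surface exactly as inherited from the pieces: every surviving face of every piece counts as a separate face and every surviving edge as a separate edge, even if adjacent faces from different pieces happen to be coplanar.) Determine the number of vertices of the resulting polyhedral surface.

A hendecagonal antiprism: V=22, E=44, F=24.
Attach a regular octahedron (V=6, E=12, F=8) along a 3-gon: merge 3 vertices and 3 edges, delete both glued faces → V=25, E=53, F=30.
Attach a hendecagonal bipyramid (V=13, E=33, F=22) along a 3-gon: merge 3 vertices and 3 edges, delete both glued faces → V=35, E=83, F=50.
Attach a heptagonal antiprism (V=14, E=28, F=16) along a 3-gon: merge 3 vertices and 3 edges, delete both glued faces → V=46, E=108, F=64.
Check: V − E + F = 46 − 108 + 64 = 2.

46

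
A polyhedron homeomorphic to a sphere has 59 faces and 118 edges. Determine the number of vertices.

61

Here V − E + F = 2.
V = 2 + E − F = 2 + 118 − 59 = 61.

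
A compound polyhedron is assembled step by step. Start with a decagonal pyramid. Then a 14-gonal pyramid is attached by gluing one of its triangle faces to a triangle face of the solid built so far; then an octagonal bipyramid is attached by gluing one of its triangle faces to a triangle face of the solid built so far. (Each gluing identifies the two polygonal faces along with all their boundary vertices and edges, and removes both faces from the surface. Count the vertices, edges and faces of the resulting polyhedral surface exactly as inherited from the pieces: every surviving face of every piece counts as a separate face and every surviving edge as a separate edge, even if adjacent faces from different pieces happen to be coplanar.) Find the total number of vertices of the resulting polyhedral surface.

30

A decagonal pyramid: V=11, E=20, F=11.
Attach a 14-gonal pyramid (V=15, E=28, F=15) along a 3-gon: merge 3 vertices and 3 edges, delete both glued faces → V=23, E=45, F=24.
Attach an octagonal bipyramid (V=10, E=24, F=16) along a 3-gon: merge 3 vertices and 3 edges, delete both glued faces → V=30, E=66, F=38.
Check: V − E + F = 30 − 66 + 38 = 2.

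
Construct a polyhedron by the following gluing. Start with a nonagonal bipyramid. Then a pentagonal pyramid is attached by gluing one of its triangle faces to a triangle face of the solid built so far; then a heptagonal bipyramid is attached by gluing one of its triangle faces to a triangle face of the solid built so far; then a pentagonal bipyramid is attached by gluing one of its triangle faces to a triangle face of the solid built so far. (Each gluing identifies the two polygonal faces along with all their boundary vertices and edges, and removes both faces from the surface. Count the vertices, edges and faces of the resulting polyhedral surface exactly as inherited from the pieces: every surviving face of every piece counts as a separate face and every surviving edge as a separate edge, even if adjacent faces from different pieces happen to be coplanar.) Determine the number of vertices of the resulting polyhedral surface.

A nonagonal bipyramid: V=11, E=27, F=18.
Attach a pentagonal pyramid (V=6, E=10, F=6) along a 3-gon: merge 3 vertices and 3 edges, delete both glued faces → V=14, E=34, F=22.
Attach a heptagonal bipyramid (V=9, E=21, F=14) along a 3-gon: merge 3 vertices and 3 edges, delete both glued faces → V=20, E=52, F=34.
Attach a pentagonal bipyramid (V=7, E=15, F=10) along a 3-gon: merge 3 vertices and 3 edges, delete both glued faces → V=24, E=64, F=42.
Check: V − E + F = 24 − 64 + 42 = 2.

24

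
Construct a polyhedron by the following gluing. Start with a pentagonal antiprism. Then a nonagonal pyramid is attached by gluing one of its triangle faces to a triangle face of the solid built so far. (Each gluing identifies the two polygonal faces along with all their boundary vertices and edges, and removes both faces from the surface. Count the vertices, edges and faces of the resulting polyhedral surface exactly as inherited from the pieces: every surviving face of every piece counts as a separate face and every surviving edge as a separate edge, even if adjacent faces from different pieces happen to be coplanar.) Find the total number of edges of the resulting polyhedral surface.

35

A pentagonal antiprism: V=10, E=20, F=12.
Attach a nonagonal pyramid (V=10, E=18, F=10) along a 3-gon: merge 3 vertices and 3 edges, delete both glued faces → V=17, E=35, F=20.
Check: V − E + F = 17 − 35 + 20 = 2.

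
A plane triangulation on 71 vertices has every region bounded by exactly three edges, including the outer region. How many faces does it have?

In a plane triangulation 3F = 2E and V − E + F = 2, so F = 2V − 4 = 2·71 − 4 = 138.

138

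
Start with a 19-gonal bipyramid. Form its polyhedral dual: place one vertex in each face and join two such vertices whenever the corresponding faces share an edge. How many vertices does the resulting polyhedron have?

The base solid has V = 21, E = 57, F = 38.
The dual swaps V and F and preserves E: V′ = F = 38, E′ = E = 57, F′ = V = 21.

38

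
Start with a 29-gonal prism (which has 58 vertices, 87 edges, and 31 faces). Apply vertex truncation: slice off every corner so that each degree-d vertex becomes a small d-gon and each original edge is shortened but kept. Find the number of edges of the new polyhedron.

261

Truncation replaces each original edge-end by a new vertex, so V′ = 2E = 174.
Each original edge survives, and each old vertex of degree d contributes d new edges; summing degrees gives Σd = 2E, so E′ = E + 2E = 3E = 261.
Each original face survives and each original vertex becomes one new face: F′ = F + V = 89.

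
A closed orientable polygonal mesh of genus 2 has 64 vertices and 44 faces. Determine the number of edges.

110

For a closed orientable surface of genus 2, χ = 2 − 2·2 = -2.
E = V + F − (-2) = 64 + 44 − (-2) = 110.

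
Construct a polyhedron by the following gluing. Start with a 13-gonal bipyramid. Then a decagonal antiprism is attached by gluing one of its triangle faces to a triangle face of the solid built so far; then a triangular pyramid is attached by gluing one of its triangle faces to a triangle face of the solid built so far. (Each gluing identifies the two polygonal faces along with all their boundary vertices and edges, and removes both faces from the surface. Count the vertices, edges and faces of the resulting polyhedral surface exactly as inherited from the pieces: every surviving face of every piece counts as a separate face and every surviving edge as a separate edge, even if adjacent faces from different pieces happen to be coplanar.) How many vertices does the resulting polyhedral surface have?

33

A 13-gonal bipyramid: V=15, E=39, F=26.
Attach a decagonal antiprism (V=20, E=40, F=22) along a 3-gon: merge 3 vertices and 3 edges, delete both glued faces → V=32, E=76, F=46.
Attach a triangular pyramid (V=4, E=6, F=4) along a 3-gon: merge 3 vertices and 3 edges, delete both glued faces → V=33, E=79, F=48.
Check: V − E + F = 33 − 79 + 48 = 2.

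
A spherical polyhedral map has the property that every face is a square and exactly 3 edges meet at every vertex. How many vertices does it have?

Each face has 4 edges and each edge borders two faces, so 2E = 4F.
Each vertex has degree 3, so 3V = 2E and hence V = 4F/3.
Euler: V − E + F = 2 ⇒ (4F/3) − (4F/2) + F = 2.
Multiply by 6: (8 − 12 + 6)F = 12, i.e. 2F = 12.
So F = 6, E = 4·6/2 = 12, V = 4·6/3 = 8.

8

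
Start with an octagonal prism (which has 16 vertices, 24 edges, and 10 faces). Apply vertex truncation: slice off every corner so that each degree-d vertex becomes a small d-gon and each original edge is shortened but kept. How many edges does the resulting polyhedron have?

Truncation replaces each original edge-end by a new vertex, so V′ = 2E = 48.
Each original edge survives, and each old vertex of degree d contributes d new edges; summing degrees gives Σd = 2E, so E′ = E + 2E = 3E = 72.
Each original face survives and each original vertex becomes one new face: F′ = F + V = 26.

72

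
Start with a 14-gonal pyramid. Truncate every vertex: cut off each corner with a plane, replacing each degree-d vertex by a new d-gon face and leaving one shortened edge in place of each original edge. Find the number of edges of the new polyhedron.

84

The base solid has V = 15, E = 28, F = 15.
Truncation replaces each original edge-end by a new vertex, so V′ = 2E = 56.
Each original edge survives, and each old vertex of degree d contributes d new edges; summing degrees gives Σd = 2E, so E′ = E + 2E = 3E = 84.
Each original face survives and each original vertex becomes one new face: F′ = F + V = 30.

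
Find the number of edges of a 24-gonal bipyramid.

A bipyramid over an n-gon has 2n triangular faces and n + 2 vertices: V = 24 + 2 = 26, E = 3·24 = 72, F = 2·24 = 48.
Check: V − E + F = 26 − 72 + 48 = 2.

72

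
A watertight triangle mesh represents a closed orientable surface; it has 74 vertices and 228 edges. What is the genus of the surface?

Every face is a triangle and each edge borders two faces, so 3F = 2·228, giving F = 152.
χ = V − E + F = 74 − 228 + 152 = -2.
For a closed orientable surface χ = 2 − 2g, so g = (2 − (-2))/2 = 2.

2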